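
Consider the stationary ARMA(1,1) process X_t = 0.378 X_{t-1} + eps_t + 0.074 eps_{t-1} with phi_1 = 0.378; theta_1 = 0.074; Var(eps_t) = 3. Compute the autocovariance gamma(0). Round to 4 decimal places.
\gamma(0) = 3.7151

Multiply the model equation by X_{t-k} and take expectations. With theta_0 = psi_0 = 1 and psi_j the MA(infinity) weights, this gives
  gamma(k) - sum_i phi_i gamma(k-i) = c_k,
  c_k = sigma^2 * sum_{j=k..q} theta_j psi_{j-k}   (c_k = 0 for k > q),
using gamma(-m) = gamma(m).
psi-weights needed (psi_j = theta_j + sum_i phi_i psi_{j-i}):
  psi_1 = theta_1 + phi_1 = 0.074 + (0.378) = 0.452
Right-hand sides:
  c_0 = sigma^2 (1 + theta_1 psi_1) = 3 * (1 + (0.074)(0.452)) = 3 * 1.033448 = 3.100344
  c_1 = sigma^2 theta_1 = 3 * (0.074) = 0.222
  c_2 = 0
Equations for k = 0 and k = 1 (AR order 1):
  gamma(0) = phi_1 gamma(1) + c_0
  gamma(1) = phi_1 gamma(0) + c_1
Substituting the second into the first: gamma(0) (1 - phi_1^2) = c_0 + phi_1 c_1, so
  gamma(0) = (c_0 + phi_1 c_1) / (1 - phi_1^2) = (3.100344 + (0.378)(0.222)) / (1 - (0.378)^2) = 3.18426 / 0.857116 = 3.715086.
Therefore gamma(0) = 3.7151 (to 4 decimal places).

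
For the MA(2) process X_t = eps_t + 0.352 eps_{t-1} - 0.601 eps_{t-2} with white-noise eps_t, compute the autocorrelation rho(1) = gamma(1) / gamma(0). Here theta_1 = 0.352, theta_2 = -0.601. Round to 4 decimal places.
\rho(1) = 0.0946

For an MA(q) process with theta_0 = 1, the autocovariance is
  gamma(k) = sigma^2 * sum_{i=0..q-k} theta_i * theta_{i+k},
and rho(k) = gamma(k) / gamma(0). Sigma^2 cancels.
  numerator   = (1)*(0.352) + (0.352)*(-0.601) = 0.140448.
  denominator = (1)^2 + (0.352)^2 + (-0.601)^2 = 1.485105.
  rho(1) = 0.140448 / 1.485105 = 0.0946.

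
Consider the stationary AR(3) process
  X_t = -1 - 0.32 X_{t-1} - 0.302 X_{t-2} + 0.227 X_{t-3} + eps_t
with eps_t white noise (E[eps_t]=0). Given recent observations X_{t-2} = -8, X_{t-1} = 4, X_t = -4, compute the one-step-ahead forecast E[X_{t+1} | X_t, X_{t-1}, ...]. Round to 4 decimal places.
E[X_{t+1} \mid \mathcal F_t] = -2.7440

For an AR(p) model X_t = c + sum_i phi_i X_{t-i} + eps_t, the
one-step-ahead conditional mean is
  E[X_{t+1} | X_t, ...] = c + sum_i phi_i X_{t+1-i}.
Substitute known values:
  E[X_{t+1} | ...] = -1 + (-0.32) * (-4) + (-0.302) * (4) + (0.227) * (-8)
                   = -2.7440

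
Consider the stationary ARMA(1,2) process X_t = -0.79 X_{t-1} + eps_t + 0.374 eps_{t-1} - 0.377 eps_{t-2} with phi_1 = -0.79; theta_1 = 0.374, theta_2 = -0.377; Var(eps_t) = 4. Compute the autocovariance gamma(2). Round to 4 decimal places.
\gamma(2) = -0.2415

Multiply the model equation by X_{t-k} and take expectations. With theta_0 = psi_0 = 1 and psi_j the MA(infinity) weights, this gives
  gamma(k) - sum_i phi_i gamma(k-i) = c_k,
  c_k = sigma^2 * sum_{j=k..q} theta_j psi_{j-k}   (c_k = 0 for k > q),
using gamma(-m) = gamma(m).
psi-weights needed (psi_j = theta_j + sum_i phi_i psi_{j-i}):
  psi_1 = theta_1 + phi_1 = 0.374 + (-0.79) = -0.416
  psi_2 = theta_2 + phi_1 psi_1 = -0.377 + (-0.79)(-0.416) = -0.04836
Right-hand sides:
  c_0 = sigma^2 (1 + theta_1 psi_1 + theta_2 psi_2) = 4 * (1 + (0.374)(-0.416) + (-0.377)(-0.04836)) = 4 * 0.862648 = 3.450591
  c_1 = sigma^2 (theta_1 + theta_2 psi_1) = 4 * (0.374 + (-0.377)(-0.416)) = 2.123328
  c_2 = sigma^2 theta_2 = 4 * (-0.377) = -1.508
Equations for k = 0 and k = 1 (AR order 1):
  gamma(0) = phi_1 gamma(1) + c_0
  gamma(1) = phi_1 gamma(0) + c_1
Substituting the second into the first: gamma(0) (1 - phi_1^2) = c_0 + phi_1 c_1, so
  gamma(0) = (c_0 + phi_1 c_1) / (1 - phi_1^2) = (3.450591 + (-0.79)(2.123328)) / (1 - (-0.79)^2) = 1.773162 / 0.3759 = 4.71711.
  gamma(1) = phi_1 gamma(0) + c_1 = (-0.79)(4.71711) + (2.123328) = -1.603189.
For k = 2: gamma(2) = phi_1 gamma(1) + c_2
  = (-0.79)(-1.603189) + (-1.508) = -0.241481.
Therefore gamma(2) = -0.2415 (to 4 decimal places).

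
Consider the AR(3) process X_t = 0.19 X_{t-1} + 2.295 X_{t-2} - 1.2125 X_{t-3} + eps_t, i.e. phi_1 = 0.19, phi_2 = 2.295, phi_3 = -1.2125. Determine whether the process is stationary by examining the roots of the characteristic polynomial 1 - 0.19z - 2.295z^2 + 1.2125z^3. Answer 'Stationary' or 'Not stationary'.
\text{Not stationary}

The AR(p) characteristic polynomial is P(z) = 1 - 0.19z - 2.295z^2 + 1.2125z^3.
Stationarity requires all roots to lie outside the unit circle, i.e. |z| > 1 for every root.
Degree 3: look for a simple real root z0 first, then factor out (1 - z/z0) and solve the remaining quadratic.
Testing z0 = 0.8: P(0.8) = 1 + (-0.19)(0.8) + (-2.295)(0.8)^2 + (1.2125)(0.8)^3
  = 1 + (-0.152) + (-1.4688) + (0.6208) = 0.  So z_0 = 0.8 is a root, |z_0| = 0.8.
Divide out the factor (1 - 1.25 z) = (1 - z/z0) (since 1/z0 = 1.25):
  P(z) = (1 - 1.25 z)(1 + (1.06) z + (-0.97) z^2)
  [check: z-coef 1.06 - (1.25) = -0.19; z^2-coef -0.97 - (1.25)(1.06) = -2.295; z^3-coef -(1.25)(-0.97) = 1.2125.]
Remaining roots from the quadratic factor 1 + (1.06) z + (-0.97) z^2:
  Set 1 + (1.06) z + (-0.97) z^2 = 0, i.e. a z^2 + b z + c = 0 with a = -0.97, b = 1.06, c = 1.
  Discriminant D = b^2 - 4ac = (1.06)^2 - 4*(-0.97)*1 = 1.1236 - (-3.88) = 5.0036.
  D >= 0, so the roots are real: z = (-b +/- sqrt(D)) / (2a) = (-1.06 +/- 2.236873) / (-1.94).
    z_1 = (-1.06 + 2.236873) / (-1.94) = -0.6066,   |z_1| = 0.6066.
    z_2 = (-1.06 - 2.236873) / (-1.94) = 1.6994,   |z_2| = 1.6994.
Moduli of all roots: 0.8000, 0.6066, 1.6994.
All moduli strictly greater than 1? No.
Verdict: Not stationary.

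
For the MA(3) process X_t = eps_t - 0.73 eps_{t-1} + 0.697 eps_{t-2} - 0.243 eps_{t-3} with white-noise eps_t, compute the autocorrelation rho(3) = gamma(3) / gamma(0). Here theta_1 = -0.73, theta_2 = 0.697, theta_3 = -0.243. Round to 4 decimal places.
\rho(3) = -0.1170

For an MA(q) process with theta_0 = 1, the autocovariance is
  gamma(k) = sigma^2 * sum_{i=0..q-k} theta_i * theta_{i+k},
and rho(k) = gamma(k) / gamma(0). Sigma^2 cancels.
  numerator   = (1)*(-0.243) = -0.243.
  denominator = (1)^2 + (-0.73)^2 + (0.697)^2 + (-0.243)^2 = 2.077758.
  rho(3) = -0.243 / 2.077758 = -0.1170.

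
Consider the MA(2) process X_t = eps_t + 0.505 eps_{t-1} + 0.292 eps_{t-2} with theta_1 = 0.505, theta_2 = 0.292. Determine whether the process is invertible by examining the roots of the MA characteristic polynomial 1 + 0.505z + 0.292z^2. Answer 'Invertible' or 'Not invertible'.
\text{Invertible}

The MA(q) characteristic polynomial is P(z) = 1 + 0.505z + 0.292z^2.
Invertibility requires all roots to lie outside the unit circle, i.e. |z| > 1 for every root.
Set 1 + (0.505) z + (0.292) z^2 = 0, i.e. a z^2 + b z + c = 0 with a = 0.292, b = 0.505, c = 1.
Discriminant D = b^2 - 4ac = (0.505)^2 - 4*(0.292)*1 = 0.255025 - (1.168) = -0.912975.
D < 0, so the roots are the complex-conjugate pair z = (-b +/- i sqrt(-D)) / (2a) = -0.8647 +/- 1.6361i.
For a conjugate pair |z|^2 = z * conj(z) = (product of roots) = c/a = 1/(0.292) = 3.424658, so |z| = sqrt(3.424658) = 1.8506 for both roots.
Moduli of all roots: 1.8506, 1.8506.
All moduli strictly greater than 1? Yes.
Verdict: Invertible.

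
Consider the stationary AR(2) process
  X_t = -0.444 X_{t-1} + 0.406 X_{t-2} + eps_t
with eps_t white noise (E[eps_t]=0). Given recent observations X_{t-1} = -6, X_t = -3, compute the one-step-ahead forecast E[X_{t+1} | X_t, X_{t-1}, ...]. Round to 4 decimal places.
E[X_{t+1} \mid \mathcal F_t] = -1.1040

For an AR(p) model X_t = c + sum_i phi_i X_{t-i} + eps_t, the
one-step-ahead conditional mean is
  E[X_{t+1} | X_t, ...] = c + sum_i phi_i X_{t+1-i}.
Substitute known values:
  E[X_{t+1} | ...] = (-0.444) * (-3) + (0.406) * (-6)
                   = -1.1040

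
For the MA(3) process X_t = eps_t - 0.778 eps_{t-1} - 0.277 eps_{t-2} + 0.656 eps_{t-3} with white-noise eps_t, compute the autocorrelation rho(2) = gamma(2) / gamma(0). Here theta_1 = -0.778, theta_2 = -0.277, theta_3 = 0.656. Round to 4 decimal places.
\rho(2) = -0.3727

For an MA(q) process with theta_0 = 1, the autocovariance is
  gamma(k) = sigma^2 * sum_{i=0..q-k} theta_i * theta_{i+k},
and rho(k) = gamma(k) / gamma(0). Sigma^2 cancels.
  numerator   = (1)*(-0.277) + (-0.778)*(0.656) = -0.787368.
  denominator = (1)^2 + (-0.778)^2 + (-0.277)^2 + (0.656)^2 = 2.112349.
  rho(2) = -0.787368 / 2.112349 = -0.3727.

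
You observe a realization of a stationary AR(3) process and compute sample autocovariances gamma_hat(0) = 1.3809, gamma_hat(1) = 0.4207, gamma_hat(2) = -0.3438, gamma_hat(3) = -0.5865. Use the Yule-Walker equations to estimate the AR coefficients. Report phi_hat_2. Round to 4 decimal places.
\hat\phi_{2} = -0.2660

The Yule-Walker equations for an AR(p) process read, in matrix form,
  Gamma_p phi = r_p,   with   (Gamma_p)_{ij} = gamma(|i - j|),
                       (r_p)_i = gamma(i),   i,j = 1..p.
Substitute the sample gammas (Toeplitz matrix and right-hand side of size 3):
  Gamma_p = [[1.3809, 0.4207, -0.3438], [0.4207, 1.3809, 0.4207], [-0.3438, 0.4207, 1.3809]]
  r_p     = [0.4207, -0.3438, -0.5865]
Written out (R1..R3):
  (R1) 1.3809 phi_1 + 0.4207 phi_2 - 0.3438 phi_3 = 0.4207
  (R2) 0.4207 phi_1 + 1.3809 phi_2 + 0.4207 phi_3 = -0.3438
  (R3) -0.3438 phi_1 + 0.4207 phi_2 + 1.3809 phi_3 = -0.5865
Gaussian elimination:
  R2 <- R2 - (0.4207/1.3809) R1 = R2 - (0.304656) R1:  1.252731 phi_2 + 0.525441 phi_3 = -0.471969
  R3 <- R3 - (-0.3438/1.3809) R1 = R3 - (-0.248968) R1:  0.525441 phi_2 + 1.295305 phi_3 = -0.481759
  R3 <- R3 - (0.525441/1.252731) R2 = R3 - (0.419436) R2:  1.074916 phi_3 = -0.283798
Back-substitution:
  phi_hat_3 = -0.283798 / 1.074916 = -0.264019
  phi_hat_2 = (-0.471969 - (0.525441)(-0.264019)) / 1.252731 = -0.266013
  phi_hat_1 = (0.4207 - (0.4207)(-0.266013) - (-0.3438)(-0.264019)) / 1.3809 = 0.319967
So phi_hat = [0.3200, -0.2660, -0.2640].
Therefore phi_hat_2 = -0.2660.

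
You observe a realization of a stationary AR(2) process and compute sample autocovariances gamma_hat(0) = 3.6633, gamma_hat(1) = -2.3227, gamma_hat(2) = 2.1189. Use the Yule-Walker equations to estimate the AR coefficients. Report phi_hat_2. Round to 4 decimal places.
\hat\phi_{2} = 0.2950

The Yule-Walker equations for an AR(p) process read, in matrix form,
  Gamma_p phi = r_p,   with   (Gamma_p)_{ij} = gamma(|i - j|),
                       (r_p)_i = gamma(i),   i,j = 1..p.
Substitute the sample gammas (Toeplitz matrix and right-hand side of size 2):
  Gamma_p = [[3.6633, -2.3227], [-2.3227, 3.6633]]
  r_p     = [-2.3227, 2.1189]
Written out:
  3.6633 phi_1 - 2.3227 phi_2 = -2.3227
  -2.3227 phi_1 + 3.6633 phi_2 = 2.1189
Solve by Cramer's rule:
  det = gamma(0)^2 - gamma(1)^2 = (3.6633)^2 - (-2.3227)^2 = 13.41976689 - 5.39493529 = 8.0248316
  phi_hat_1 = [gamma(1) gamma(0) - gamma(1) gamma(2)] / det = [(-2.3227)(3.6633) - (-2.3227)(2.1189)] / 8.0248316 = -3.58717788 / 8.0248316 = -0.447
  phi_hat_2 = [gamma(0) gamma(2) - gamma(1)^2] / det = [(3.6633)(2.1189) - (-2.3227)^2] / 8.0248316 = 2.36723108 / 8.0248316 = 0.295
So phi_hat = [-0.4470, 0.2950].
Therefore phi_hat_2 = 0.2950.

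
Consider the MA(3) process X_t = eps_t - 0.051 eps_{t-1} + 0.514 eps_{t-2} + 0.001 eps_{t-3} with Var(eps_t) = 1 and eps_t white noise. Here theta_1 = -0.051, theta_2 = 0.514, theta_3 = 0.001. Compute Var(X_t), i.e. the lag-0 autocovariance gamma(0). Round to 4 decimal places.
\gamma(0) = 1.2668

For an MA(q) process X_t = eps_t + sum_i theta_i eps_{t-i} with
Var(eps_t) = sigma^2, the variance is
  gamma(0) = sigma^2 * (1 + sum_i theta_i^2).
  sum_i theta_i^2 = (-0.051)^2 + (0.514)^2 + (0.001)^2 = 0.002601 + 0.264196 + 0.000001 = 0.266798.
  gamma(0) = 1 * (1 + 0.266798) = 1 * 1.266798 = 1.266798, which rounds to 1.2668.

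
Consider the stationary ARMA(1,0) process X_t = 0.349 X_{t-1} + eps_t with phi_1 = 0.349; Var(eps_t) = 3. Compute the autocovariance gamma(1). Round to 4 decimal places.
\gamma(1) = 1.1922

Multiply the model equation by X_{t-k} and take expectations. With theta_0 = psi_0 = 1 and psi_j the MA(infinity) weights, this gives
  gamma(k) - sum_i phi_i gamma(k-i) = c_k,
  c_k = sigma^2 * sum_{j=k..q} theta_j psi_{j-k}   (c_k = 0 for k > q),
using gamma(-m) = gamma(m).
Pure AR (q = 0): c_0 = sigma^2 = 3, c_k = 0 for k >= 1.
Equations for k = 0 and k = 1 (AR order 1):
  gamma(0) = phi_1 gamma(1) + c_0
  gamma(1) = phi_1 gamma(0) + c_1
Substituting the second into the first: gamma(0) (1 - phi_1^2) = c_0 + phi_1 c_1, so
  gamma(0) = c_0 / (1 - phi_1^2) = 3 / (1 - (0.349)^2) = 3 / 0.878199 = 3.416082.
  gamma(1) = phi_1 gamma(0) = (0.349)(3.416082) = 1.192213.
Therefore gamma(1) = 1.1922 (to 4 decimal places).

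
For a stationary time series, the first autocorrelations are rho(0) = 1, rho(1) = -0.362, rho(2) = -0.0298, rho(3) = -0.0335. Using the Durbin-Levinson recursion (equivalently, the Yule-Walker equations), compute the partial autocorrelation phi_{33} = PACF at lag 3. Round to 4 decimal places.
\phi_{33} = -0.1350

The PACF at lag k is phi_{kk}, the last component of the solution
to the Yule-Walker system G_k phi = r_k where
  (G_k)_{ij} = rho(|i - j|), (r_k)_i = rho(i), i,j = 1..k.
Equivalently, Durbin-Levinson gives phi_{kk} iteratively:
  phi_{11} = rho(1)
  phi_{kk} = [rho(k) - sum_{j=1..k-1} phi_{k-1,j} rho(k-j)]
            / [1 - sum_{j=1..k-1} phi_{k-1,j} rho(j)],
  phi_{k,j} = phi_{k-1,j} - phi_{kk} phi_{k-1,k-j},  j = 1..k-1.
Step k = 1:
  phi_11 = rho(1) = -0.362.
Step k = 2:
  phi_22 = [rho(2) - phi_11 rho(1)] / [1 - phi_11 rho(1)] = [-0.0298 - (-0.362)(-0.362)] / [1 - (-0.362)(-0.362)]
         = -0.160844 / 0.868956 = -0.1851.
  Update: phi_21 = phi_11 - phi_22 phi_11 = -0.362 - (-0.1851)(-0.362) = -0.429006.
Step k = 3:
  phi_33 = [rho(3) - phi_21 rho(2) - phi_22 rho(1)] / [1 - phi_21 rho(1) - phi_22 rho(2)]
    numerator   = -0.0335 - (-0.429006)(-0.0298) - (-0.1851)(-0.362) = -0.11329069
    denominator = 1 - (-0.429006)(-0.362) - (-0.1851)(-0.0298) = 0.83918373
  phi_33 = -0.11329069 / 0.83918373 = -0.135.
Therefore phi_{33} = -0.1350.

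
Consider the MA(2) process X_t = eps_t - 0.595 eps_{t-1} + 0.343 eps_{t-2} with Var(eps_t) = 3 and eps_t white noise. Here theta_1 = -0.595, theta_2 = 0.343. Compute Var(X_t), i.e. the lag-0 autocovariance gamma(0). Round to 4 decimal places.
\gamma(0) = 4.4150

For an MA(q) process X_t = eps_t + sum_i theta_i eps_{t-i} with
Var(eps_t) = sigma^2, the variance is
  gamma(0) = sigma^2 * (1 + sum_i theta_i^2).
  sum_i theta_i^2 = (-0.595)^2 + (0.343)^2 = 0.354025 + 0.117649 = 0.471674.
  gamma(0) = 3 * (1 + 0.471674) = 3 * 1.471674 = 4.415022, which rounds to 4.4150.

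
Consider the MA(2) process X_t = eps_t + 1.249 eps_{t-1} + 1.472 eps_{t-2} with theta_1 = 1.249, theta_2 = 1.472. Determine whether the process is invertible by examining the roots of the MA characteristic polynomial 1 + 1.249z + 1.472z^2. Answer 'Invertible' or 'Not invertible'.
\text{Not invertible}

The MA(q) characteristic polynomial is P(z) = 1 + 1.249z + 1.472z^2.
Invertibility requires all roots to lie outside the unit circle, i.e. |z| > 1 for every root.
Set 1 + (1.249) z + (1.472) z^2 = 0, i.e. a z^2 + b z + c = 0 with a = 1.472, b = 1.249, c = 1.
Discriminant D = b^2 - 4ac = (1.249)^2 - 4*(1.472)*1 = 1.560001 - (5.888) = -4.327999.
D < 0, so the roots are the complex-conjugate pair z = (-b +/- i sqrt(-D)) / (2a) = -0.4243 +/- 0.7067i.
For a conjugate pair |z|^2 = z * conj(z) = (product of roots) = c/a = 1/(1.472) = 0.679348, so |z| = sqrt(0.679348) = 0.8242 for both roots.
Moduli of all roots: 0.8242, 0.8242.
All moduli strictly greater than 1? No.
Verdict: Not invertible.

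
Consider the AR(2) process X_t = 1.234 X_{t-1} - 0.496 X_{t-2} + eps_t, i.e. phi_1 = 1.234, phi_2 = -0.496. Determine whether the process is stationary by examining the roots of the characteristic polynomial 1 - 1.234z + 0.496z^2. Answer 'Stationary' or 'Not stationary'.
\text{Stationary}

The AR(p) characteristic polynomial is P(z) = 1 - 1.234z + 0.496z^2.
Stationarity requires all roots to lie outside the unit circle, i.e. |z| > 1 for every root.
Set 1 + (-1.234) z + (0.496) z^2 = 0, i.e. a z^2 + b z + c = 0 with a = 0.496, b = -1.234, c = 1.
Discriminant D = b^2 - 4ac = (-1.234)^2 - 4*(0.496)*1 = 1.522756 - (1.984) = -0.461244.
D < 0, so the roots are the complex-conjugate pair z = (-b +/- i sqrt(-D)) / (2a) = 1.244 +/- 0.6846i.
For a conjugate pair |z|^2 = z * conj(z) = (product of roots) = c/a = 1/(0.496) = 2.016129, so |z| = sqrt(2.016129) = 1.4199 for both roots.
Moduli of all roots: 1.4199, 1.4199.
All moduli strictly greater than 1? Yes.
Verdict: Stationary.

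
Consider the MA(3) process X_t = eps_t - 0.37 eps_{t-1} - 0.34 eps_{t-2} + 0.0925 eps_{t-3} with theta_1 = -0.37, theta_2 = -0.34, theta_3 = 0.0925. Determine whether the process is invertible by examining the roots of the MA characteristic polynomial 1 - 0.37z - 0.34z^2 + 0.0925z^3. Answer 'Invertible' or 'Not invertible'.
\text{Invertible}

The MA(q) characteristic polynomial is P(z) = 1 - 0.37z - 0.34z^2 + 0.0925z^3.
Invertibility requires all roots to lie outside the unit circle, i.e. |z| > 1 for every root.
Degree 3: look for a simple real root z0 first, then factor out (1 - z/z0) and solve the remaining quadratic.
Testing z0 = 4: P(4) = 1 + (-0.37)(4) + (-0.34)(4)^2 + (0.0925)(4)^3
  = 1 + (-1.48) + (-5.44) + (5.92) = 0.  So z_0 = 4 is a root, |z_0| = 4.
Divide out the factor (1 - 0.25 z) = (1 - z/z0) (since 1/z0 = 0.25):
  P(z) = (1 - 0.25 z)(1 + (-0.12) z + (-0.37) z^2)
  [check: z-coef -0.12 - (0.25) = -0.37; z^2-coef -0.37 - (0.25)(-0.12) = -0.34; z^3-coef -(0.25)(-0.37) = 0.0925.]
Remaining roots from the quadratic factor 1 + (-0.12) z + (-0.37) z^2:
  Set 1 + (-0.12) z + (-0.37) z^2 = 0, i.e. a z^2 + b z + c = 0 with a = -0.37, b = -0.12, c = 1.
  Discriminant D = b^2 - 4ac = (-0.12)^2 - 4*(-0.37)*1 = 0.0144 - (-1.48) = 1.4944.
  D >= 0, so the roots are real: z = (-b +/- sqrt(D)) / (2a) = (0.12 +/- 1.222457) / (-0.74).
    z_1 = (0.12 + 1.222457) / (-0.74) = -1.8141,   |z_1| = 1.8141.
    z_2 = (0.12 - 1.222457) / (-0.74) = 1.4898,   |z_2| = 1.4898.
Moduli of all roots: 4.0000, 1.8141, 1.4898.
All moduli strictly greater than 1? Yes.
Verdict: Invertible.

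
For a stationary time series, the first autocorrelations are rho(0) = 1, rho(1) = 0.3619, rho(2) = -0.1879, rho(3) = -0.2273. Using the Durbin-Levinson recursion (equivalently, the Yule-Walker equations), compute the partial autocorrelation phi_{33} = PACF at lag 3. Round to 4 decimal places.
\phi_{33} = -0.0021

The PACF at lag k is phi_{kk}, the last component of the solution
to the Yule-Walker system G_k phi = r_k where
  (G_k)_{ij} = rho(|i - j|), (r_k)_i = rho(i), i,j = 1..k.
Equivalently, Durbin-Levinson gives phi_{kk} iteratively:
  phi_{11} = rho(1)
  phi_{kk} = [rho(k) - sum_{j=1..k-1} phi_{k-1,j} rho(k-j)]
            / [1 - sum_{j=1..k-1} phi_{k-1,j} rho(j)],
  phi_{k,j} = phi_{k-1,j} - phi_{kk} phi_{k-1,k-j},  j = 1..k-1.
Step k = 1:
  phi_11 = rho(1) = 0.3619.
Step k = 2:
  phi_22 = [rho(2) - phi_11 rho(1)] / [1 - phi_11 rho(1)] = [-0.1879 - (0.3619)(0.3619)] / [1 - (0.3619)(0.3619)]
         = -0.31887161 / 0.86902839 = -0.366929.
  Update: phi_21 = phi_11 - phi_22 phi_11 = 0.3619 - (-0.366929)(0.3619) = 0.494692.
Step k = 3:
  phi_33 = [rho(3) - phi_21 rho(2) - phi_22 rho(1)] / [1 - phi_21 rho(1) - phi_22 rho(2)]
    numerator   = -0.2273 - (0.494692)(-0.1879) - (-0.366929)(0.3619) = -0.0015559
    denominator = 1 - (0.494692)(0.3619) - (-0.366929)(-0.1879) = 0.75202519
  phi_33 = -0.0015559 / 0.75202519 = -0.0021.
Therefore phi_{33} = -0.0021.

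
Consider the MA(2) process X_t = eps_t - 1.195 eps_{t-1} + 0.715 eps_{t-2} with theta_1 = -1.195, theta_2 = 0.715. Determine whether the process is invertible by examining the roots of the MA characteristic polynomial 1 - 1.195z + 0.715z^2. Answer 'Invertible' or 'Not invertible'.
\text{Invertible}

The MA(q) characteristic polynomial is P(z) = 1 - 1.195z + 0.715z^2.
Invertibility requires all roots to lie outside the unit circle, i.e. |z| > 1 for every root.
Set 1 + (-1.195) z + (0.715) z^2 = 0, i.e. a z^2 + b z + c = 0 with a = 0.715, b = -1.195, c = 1.
Discriminant D = b^2 - 4ac = (-1.195)^2 - 4*(0.715)*1 = 1.428025 - (2.86) = -1.431975.
D < 0, so the roots are the complex-conjugate pair z = (-b +/- i sqrt(-D)) / (2a) = 0.8357 +/- 0.8368i.
For a conjugate pair |z|^2 = z * conj(z) = (product of roots) = c/a = 1/(0.715) = 1.398601, so |z| = sqrt(1.398601) = 1.1826 for both roots.
Moduli of all roots: 1.1826, 1.1826.
All moduli strictly greater than 1? Yes.
Verdict: Invertible.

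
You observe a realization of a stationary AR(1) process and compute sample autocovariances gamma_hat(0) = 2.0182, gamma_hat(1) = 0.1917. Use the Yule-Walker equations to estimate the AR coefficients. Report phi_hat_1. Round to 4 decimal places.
\hat\phi_{1} = 0.0950

The Yule-Walker equations for an AR(p) process read, in matrix form,
  Gamma_p phi = r_p,   with   (Gamma_p)_{ij} = gamma(|i - j|),
                       (r_p)_i = gamma(i),   i,j = 1..p.
Substitute the sample gammas (Toeplitz matrix and right-hand side of size 1):
  Gamma_p = [[2.0182]]
  r_p     = [0.1917]
With p = 1 this is the single equation gamma(0) phi_1 = gamma(1):
  phi_hat_1 = gamma(1) / gamma(0) = 0.1917 / 2.0182 = 0.0950.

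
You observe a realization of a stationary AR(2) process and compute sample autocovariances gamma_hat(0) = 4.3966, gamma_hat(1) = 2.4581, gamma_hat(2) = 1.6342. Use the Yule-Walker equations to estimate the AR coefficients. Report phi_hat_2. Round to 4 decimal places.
\hat\phi_{2} = 0.0860

The Yule-Walker equations for an AR(p) process read, in matrix form,
  Gamma_p phi = r_p,   with   (Gamma_p)_{ij} = gamma(|i - j|),
                       (r_p)_i = gamma(i),   i,j = 1..p.
Substitute the sample gammas (Toeplitz matrix and right-hand side of size 2):
  Gamma_p = [[4.3966, 2.4581], [2.4581, 4.3966]]
  r_p     = [2.4581, 1.6342]
Written out:
  4.3966 phi_1 + 2.4581 phi_2 = 2.4581
  2.4581 phi_1 + 4.3966 phi_2 = 1.6342
Solve by Cramer's rule:
  det = gamma(0)^2 - gamma(1)^2 = (4.3966)^2 - (2.4581)^2 = 19.33009156 - 6.04225561 = 13.28783595
  phi_hat_1 = [gamma(1) gamma(0) - gamma(1) gamma(2)] / det = [(2.4581)(4.3966) - (2.4581)(1.6342)] / 13.28783595 = 6.79025544 / 13.28783595 = 0.511
  phi_hat_2 = [gamma(0) gamma(2) - gamma(1)^2] / det = [(4.3966)(1.6342) - (2.4581)^2] / 13.28783595 = 1.14266811 / 13.28783595 = 0.086
So phi_hat = [0.5110, 0.0860].
Therefore phi_hat_2 = 0.0860.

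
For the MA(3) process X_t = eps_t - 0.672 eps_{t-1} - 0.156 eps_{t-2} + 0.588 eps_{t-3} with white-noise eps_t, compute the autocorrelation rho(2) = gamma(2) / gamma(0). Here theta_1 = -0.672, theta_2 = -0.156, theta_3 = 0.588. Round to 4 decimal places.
\rho(2) = -0.3025

For an MA(q) process with theta_0 = 1, the autocovariance is
  gamma(k) = sigma^2 * sum_{i=0..q-k} theta_i * theta_{i+k},
and rho(k) = gamma(k) / gamma(0). Sigma^2 cancels.
  numerator   = (1)*(-0.156) + (-0.672)*(0.588) = -0.551136.
  denominator = (1)^2 + (-0.672)^2 + (-0.156)^2 + (0.588)^2 = 1.821664.
  rho(2) = -0.551136 / 1.821664 = -0.3025.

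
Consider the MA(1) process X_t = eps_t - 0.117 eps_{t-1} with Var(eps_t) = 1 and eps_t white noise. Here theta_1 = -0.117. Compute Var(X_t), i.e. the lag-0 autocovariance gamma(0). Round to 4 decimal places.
\gamma(0) = 1.0137

For an MA(q) process X_t = eps_t + sum_i theta_i eps_{t-i} with
Var(eps_t) = sigma^2, the variance is
  gamma(0) = sigma^2 * (1 + sum_i theta_i^2).
  sum_i theta_i^2 = (-0.117)^2 = 0.013689.
  gamma(0) = 1 * (1 + 0.013689) = 1 * 1.013689 = 1.013689, which rounds to 1.0137.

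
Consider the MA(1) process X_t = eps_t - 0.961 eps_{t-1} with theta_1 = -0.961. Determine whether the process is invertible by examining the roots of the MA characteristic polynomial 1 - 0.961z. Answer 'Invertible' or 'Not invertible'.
\text{Invertible}

The MA(q) characteristic polynomial is P(z) = 1 - 0.961z.
Invertibility requires all roots to lie outside the unit circle, i.e. |z| > 1 for every root.
This is linear in z: 1 + (-0.961) z = 0  =>  z = -1/(-0.961) = 1.040583,  |z| = 1.040583.
Moduli of all roots: 1.0406.
All moduli strictly greater than 1? Yes.
Verdict: Invertible.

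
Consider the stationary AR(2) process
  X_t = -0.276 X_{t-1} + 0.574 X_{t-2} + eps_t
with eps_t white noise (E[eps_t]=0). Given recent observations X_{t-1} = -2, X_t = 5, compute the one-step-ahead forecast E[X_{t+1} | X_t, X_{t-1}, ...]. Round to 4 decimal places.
E[X_{t+1} \mid \mathcal F_t] = -2.5280

For an AR(p) model X_t = c + sum_i phi_i X_{t-i} + eps_t, the
one-step-ahead conditional mean is
  E[X_{t+1} | X_t, ...] = c + sum_i phi_i X_{t+1-i}.
Substitute known values:
  E[X_{t+1} | ...] = (-0.276) * (5) + (0.574) * (-2)
                   = -2.5280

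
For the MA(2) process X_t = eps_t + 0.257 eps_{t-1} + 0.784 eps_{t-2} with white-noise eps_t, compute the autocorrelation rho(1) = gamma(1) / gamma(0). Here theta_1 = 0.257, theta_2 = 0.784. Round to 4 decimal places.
\rho(1) = 0.2728

For an MA(q) process with theta_0 = 1, the autocovariance is
  gamma(k) = sigma^2 * sum_{i=0..q-k} theta_i * theta_{i+k},
and rho(k) = gamma(k) / gamma(0). Sigma^2 cancels.
  numerator   = (1)*(0.257) + (0.257)*(0.784) = 0.458488.
  denominator = (1)^2 + (0.257)^2 + (0.784)^2 = 1.680705.
  rho(1) = 0.458488 / 1.680705 = 0.2728.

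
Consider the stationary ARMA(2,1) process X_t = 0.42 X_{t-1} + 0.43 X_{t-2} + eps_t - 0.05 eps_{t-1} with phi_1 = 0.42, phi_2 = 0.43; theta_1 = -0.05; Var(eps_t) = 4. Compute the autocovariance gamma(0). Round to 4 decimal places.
\gamma(0) = 9.9725

Multiply the model equation by X_{t-k} and take expectations. With theta_0 = psi_0 = 1 and psi_j the MA(infinity) weights, this gives
  gamma(k) - sum_i phi_i gamma(k-i) = c_k,
  c_k = sigma^2 * sum_{j=k..q} theta_j psi_{j-k}   (c_k = 0 for k > q),
using gamma(-m) = gamma(m).
psi-weights needed (psi_j = theta_j + sum_i phi_i psi_{j-i}):
  psi_1 = theta_1 + phi_1 = -0.05 + (0.42) = 0.37
Right-hand sides:
  c_0 = sigma^2 (1 + theta_1 psi_1) = 4 * (1 + (-0.05)(0.37)) = 4 * 0.9815 = 3.926
  c_1 = sigma^2 theta_1 = 4 * (-0.05) = -0.2
  c_2 = 0
Equations for k = 0, 1, 2 (AR order 2, c_2 = 0):
  (E0) gamma(0) = phi_1 gamma(1) + phi_2 gamma(2) + c_0
  (E1) gamma(1) = phi_1 gamma(0) + phi_2 gamma(1) + c_1
  (E2) gamma(2) = phi_1 gamma(1) + phi_2 gamma(0)
From (E1): gamma(1) = A gamma(0) + B with
  A = phi_1 / (1 - phi_2) = 0.42 / 0.57 = 0.736842,   B = c_1 / (1 - phi_2) = -0.2 / 0.57 = -0.350877.
Insert (E2) into (E0): gamma(0) (1 - phi_2^2) = phi_1 (1 + phi_2) gamma(1) + c_0.
  phi_1 (1 + phi_2) = (0.42)(1.43) = 0.6006,   1 - phi_2^2 = 0.8151.
Replace gamma(1) by A gamma(0) + B and collect gamma(0):
  gamma(0) [0.8151 - (0.6006)(0.736842)] = (0.6006)(-0.350877) + 3.926
  gamma(0) * 0.372553 = 3.715263
  gamma(0) = 3.715263 / 0.372553 = 9.972452.
Therefore gamma(0) = 9.9725 (to 4 decimal places).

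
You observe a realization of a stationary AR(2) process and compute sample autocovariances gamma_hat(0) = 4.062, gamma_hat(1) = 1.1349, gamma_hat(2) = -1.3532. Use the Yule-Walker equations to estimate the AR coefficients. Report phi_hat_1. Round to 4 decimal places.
\hat\phi_{1} = 0.4040

The Yule-Walker equations for an AR(p) process read, in matrix form,
  Gamma_p phi = r_p,   with   (Gamma_p)_{ij} = gamma(|i - j|),
                       (r_p)_i = gamma(i),   i,j = 1..p.
Substitute the sample gammas (Toeplitz matrix and right-hand side of size 2):
  Gamma_p = [[4.062, 1.1349], [1.1349, 4.062]]
  r_p     = [1.1349, -1.3532]
Written out:
  4.062 phi_1 + 1.1349 phi_2 = 1.1349
  1.1349 phi_1 + 4.062 phi_2 = -1.3532
Solve by Cramer's rule:
  det = gamma(0)^2 - gamma(1)^2 = (4.062)^2 - (1.1349)^2 = 16.499844 - 1.28799801 = 15.21184599
  phi_hat_1 = [gamma(1) gamma(0) - gamma(1) gamma(2)] / det = [(1.1349)(4.062) - (1.1349)(-1.3532)] / 15.21184599 = 6.14571048 / 15.21184599 = 0.404
  phi_hat_2 = [gamma(0) gamma(2) - gamma(1)^2] / det = [(4.062)(-1.3532) - (1.1349)^2] / 15.21184599 = -6.78469641 / 15.21184599 = -0.446
So phi_hat = [0.4040, -0.4460].
Therefore phi_hat_1 = 0.4040.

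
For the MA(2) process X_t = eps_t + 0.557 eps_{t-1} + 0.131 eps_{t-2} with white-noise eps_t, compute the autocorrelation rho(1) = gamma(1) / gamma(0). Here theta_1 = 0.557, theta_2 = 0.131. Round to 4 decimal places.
\rho(1) = 0.4746

For an MA(q) process with theta_0 = 1, the autocovariance is
  gamma(k) = sigma^2 * sum_{i=0..q-k} theta_i * theta_{i+k},
and rho(k) = gamma(k) / gamma(0). Sigma^2 cancels.
  numerator   = (1)*(0.557) + (0.557)*(0.131) = 0.629967.
  denominator = (1)^2 + (0.557)^2 + (0.131)^2 = 1.32741.
  rho(1) = 0.629967 / 1.32741 = 0.4746.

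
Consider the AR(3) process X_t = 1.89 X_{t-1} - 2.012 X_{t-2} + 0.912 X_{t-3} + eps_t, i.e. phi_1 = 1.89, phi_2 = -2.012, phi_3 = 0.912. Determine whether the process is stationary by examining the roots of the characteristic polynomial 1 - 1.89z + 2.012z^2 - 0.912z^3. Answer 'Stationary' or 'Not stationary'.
\text{Not stationary}

The AR(p) characteristic polynomial is P(z) = 1 - 1.89z + 2.012z^2 - 0.912z^3.
Stationarity requires all roots to lie outside the unit circle, i.e. |z| > 1 for every root.
Degree 3: look for a simple real root z0 first, then factor out (1 - z/z0) and solve the remaining quadratic.
Testing z0 = 1.25: P(1.25) = 1 + (-1.89)(1.25) + (2.012)(1.25)^2 + (-0.912)(1.25)^3
  = 1 + (-2.3625) + (3.14375) + (-1.78125) = 0.  So z_0 = 1.25 is a root, |z_0| = 1.25.
Divide out the factor (1 - 0.8 z) = (1 - z/z0) (since 1/z0 = 0.8):
  P(z) = (1 - 0.8 z)(1 + (-1.09) z + (1.14) z^2)
  [check: z-coef -1.09 - (0.8) = -1.89; z^2-coef 1.14 - (0.8)(-1.09) = 2.012; z^3-coef -(0.8)(1.14) = -0.912.]
Remaining roots from the quadratic factor 1 + (-1.09) z + (1.14) z^2:
  Set 1 + (-1.09) z + (1.14) z^2 = 0, i.e. a z^2 + b z + c = 0 with a = 1.14, b = -1.09, c = 1.
  Discriminant D = b^2 - 4ac = (-1.09)^2 - 4*(1.14)*1 = 1.1881 - (4.56) = -3.3719.
  D < 0, so the roots are the complex-conjugate pair z = (-b +/- i sqrt(-D)) / (2a) = 0.4781 +/- 0.8054i.
  For a conjugate pair |z|^2 = z * conj(z) = (product of roots) = c/a = 1/(1.14) = 0.877193, so |z| = sqrt(0.877193) = 0.9366 for both roots.
Moduli of all roots: 1.2500, 0.9366, 0.9366.
All moduli strictly greater than 1? No.
Verdict: Not stationary.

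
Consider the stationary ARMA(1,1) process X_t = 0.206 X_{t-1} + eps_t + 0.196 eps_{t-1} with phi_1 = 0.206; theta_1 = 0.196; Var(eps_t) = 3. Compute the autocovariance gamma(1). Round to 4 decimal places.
\gamma(1) = 1.3103

Multiply the model equation by X_{t-k} and take expectations. With theta_0 = psi_0 = 1 and psi_j the MA(infinity) weights, this gives
  gamma(k) - sum_i phi_i gamma(k-i) = c_k,
  c_k = sigma^2 * sum_{j=k..q} theta_j psi_{j-k}   (c_k = 0 for k > q),
using gamma(-m) = gamma(m).
psi-weights needed (psi_j = theta_j + sum_i phi_i psi_{j-i}):
  psi_1 = theta_1 + phi_1 = 0.196 + (0.206) = 0.402
Right-hand sides:
  c_0 = sigma^2 (1 + theta_1 psi_1) = 3 * (1 + (0.196)(0.402)) = 3 * 1.078792 = 3.236376
  c_1 = sigma^2 theta_1 = 3 * (0.196) = 0.588
  c_2 = 0
Equations for k = 0 and k = 1 (AR order 1):
  gamma(0) = phi_1 gamma(1) + c_0
  gamma(1) = phi_1 gamma(0) + c_1
Substituting the second into the first: gamma(0) (1 - phi_1^2) = c_0 + phi_1 c_1, so
  gamma(0) = (c_0 + phi_1 c_1) / (1 - phi_1^2) = (3.236376 + (0.206)(0.588)) / (1 - (0.206)^2) = 3.357504 / 0.957564 = 3.506297.
  gamma(1) = phi_1 gamma(0) + c_1 = (0.206)(3.506297) + (0.588) = 1.310297.
Therefore gamma(1) = 1.3103 (to 4 decimal places).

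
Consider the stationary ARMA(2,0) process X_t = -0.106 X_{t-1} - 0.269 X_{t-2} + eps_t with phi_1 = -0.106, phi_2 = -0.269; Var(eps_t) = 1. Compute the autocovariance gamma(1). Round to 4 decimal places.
\gamma(1) = -0.0907

Multiply the model equation by X_{t-k} and take expectations. With theta_0 = psi_0 = 1 and psi_j the MA(infinity) weights, this gives
  gamma(k) - sum_i phi_i gamma(k-i) = c_k,
  c_k = sigma^2 * sum_{j=k..q} theta_j psi_{j-k}   (c_k = 0 for k > q),
using gamma(-m) = gamma(m).
Pure AR (q = 0): c_0 = sigma^2 = 1, c_k = 0 for k >= 1.
Equations for k = 0, 1, 2 (AR order 2, c_2 = 0):
  (E0) gamma(0) = phi_1 gamma(1) + phi_2 gamma(2) + c_0
  (E1) gamma(1) = phi_1 gamma(0) + phi_2 gamma(1) + c_1
  (E2) gamma(2) = phi_1 gamma(1) + phi_2 gamma(0)
From (E1): gamma(1) = A gamma(0) + B with
  A = phi_1 / (1 - phi_2) = -0.106 / 1.269 = -0.08353,   B = c_1 / (1 - phi_2) = 0 / 1.269 = 0.
Insert (E2) into (E0): gamma(0) (1 - phi_2^2) = phi_1 (1 + phi_2) gamma(1) + c_0.
  phi_1 (1 + phi_2) = (-0.106)(0.731) = -0.077486,   1 - phi_2^2 = 0.927639.
Replace gamma(1) by A gamma(0) + B and collect gamma(0):
  gamma(0) [0.927639 - (-0.077486)(-0.08353)] = c_0 = 1
  gamma(0) * 0.921167 = 1
  gamma(0) = 1 / 0.921167 = 1.08558.
  gamma(1) = A gamma(0) = (-0.08353)(1.08558) = -0.090679.
Therefore gamma(1) = -0.0907 (to 4 decimal places).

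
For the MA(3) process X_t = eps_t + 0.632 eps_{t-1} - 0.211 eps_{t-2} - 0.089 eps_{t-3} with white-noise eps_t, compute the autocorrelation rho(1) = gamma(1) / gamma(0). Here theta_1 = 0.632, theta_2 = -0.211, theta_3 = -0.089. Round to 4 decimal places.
\rho(1) = 0.3564

For an MA(q) process with theta_0 = 1, the autocovariance is
  gamma(k) = sigma^2 * sum_{i=0..q-k} theta_i * theta_{i+k},
and rho(k) = gamma(k) / gamma(0). Sigma^2 cancels.
  numerator   = (1)*(0.632) + (0.632)*(-0.211) + (-0.211)*(-0.089) = 0.517427.
  denominator = (1)^2 + (0.632)^2 + (-0.211)^2 + (-0.089)^2 = 1.451866.
  rho(1) = 0.517427 / 1.451866 = 0.3564.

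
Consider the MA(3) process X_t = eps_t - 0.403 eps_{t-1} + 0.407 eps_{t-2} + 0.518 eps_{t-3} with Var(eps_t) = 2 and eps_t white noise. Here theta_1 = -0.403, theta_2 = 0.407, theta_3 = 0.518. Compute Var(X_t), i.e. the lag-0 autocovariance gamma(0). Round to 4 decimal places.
\gamma(0) = 3.1928

For an MA(q) process X_t = eps_t + sum_i theta_i eps_{t-i} with
Var(eps_t) = sigma^2, the variance is
  gamma(0) = sigma^2 * (1 + sum_i theta_i^2).
  sum_i theta_i^2 = (-0.403)^2 + (0.407)^2 + (0.518)^2 = 0.162409 + 0.165649 + 0.268324 = 0.596382.
  gamma(0) = 2 * (1 + 0.596382) = 2 * 1.596382 = 3.192764, which rounds to 3.1928.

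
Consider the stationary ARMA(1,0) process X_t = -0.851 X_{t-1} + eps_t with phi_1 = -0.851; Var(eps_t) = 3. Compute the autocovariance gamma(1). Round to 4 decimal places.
\gamma(1) = -9.2567

Multiply the model equation by X_{t-k} and take expectations. With theta_0 = psi_0 = 1 and psi_j the MA(infinity) weights, this gives
  gamma(k) - sum_i phi_i gamma(k-i) = c_k,
  c_k = sigma^2 * sum_{j=k..q} theta_j psi_{j-k}   (c_k = 0 for k > q),
using gamma(-m) = gamma(m).
Pure AR (q = 0): c_0 = sigma^2 = 3, c_k = 0 for k >= 1.
Equations for k = 0 and k = 1 (AR order 1):
  gamma(0) = phi_1 gamma(1) + c_0
  gamma(1) = phi_1 gamma(0) + c_1
Substituting the second into the first: gamma(0) (1 - phi_1^2) = c_0 + phi_1 c_1, so
  gamma(0) = c_0 / (1 - phi_1^2) = 3 / (1 - (-0.851)^2) = 3 / 0.275799 = 10.877487.
  gamma(1) = phi_1 gamma(0) = (-0.851)(10.877487) = -9.256741.
Therefore gamma(1) = -9.2567 (to 4 decimal places).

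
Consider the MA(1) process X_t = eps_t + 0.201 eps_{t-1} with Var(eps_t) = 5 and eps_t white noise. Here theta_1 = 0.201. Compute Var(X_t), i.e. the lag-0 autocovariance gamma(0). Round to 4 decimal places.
\gamma(0) = 5.2020

For an MA(q) process X_t = eps_t + sum_i theta_i eps_{t-i} with
Var(eps_t) = sigma^2, the variance is
  gamma(0) = sigma^2 * (1 + sum_i theta_i^2).
  sum_i theta_i^2 = (0.201)^2 = 0.040401.
  gamma(0) = 5 * (1 + 0.040401) = 5 * 1.040401 = 5.202005, which rounds to 5.2020.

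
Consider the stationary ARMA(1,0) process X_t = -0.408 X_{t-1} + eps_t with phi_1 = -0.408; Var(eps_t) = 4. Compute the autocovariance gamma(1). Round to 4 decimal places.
\gamma(1) = -1.9579

Multiply the model equation by X_{t-k} and take expectations. With theta_0 = psi_0 = 1 and psi_j the MA(infinity) weights, this gives
  gamma(k) - sum_i phi_i gamma(k-i) = c_k,
  c_k = sigma^2 * sum_{j=k..q} theta_j psi_{j-k}   (c_k = 0 for k > q),
using gamma(-m) = gamma(m).
Pure AR (q = 0): c_0 = sigma^2 = 4, c_k = 0 for k >= 1.
Equations for k = 0 and k = 1 (AR order 1):
  gamma(0) = phi_1 gamma(1) + c_0
  gamma(1) = phi_1 gamma(0) + c_1
Substituting the second into the first: gamma(0) (1 - phi_1^2) = c_0 + phi_1 c_1, so
  gamma(0) = c_0 / (1 - phi_1^2) = 4 / (1 - (-0.408)^2) = 4 / 0.833536 = 4.798833.
  gamma(1) = phi_1 gamma(0) = (-0.408)(4.798833) = -1.957924.
Therefore gamma(1) = -1.9579 (to 4 decimal places).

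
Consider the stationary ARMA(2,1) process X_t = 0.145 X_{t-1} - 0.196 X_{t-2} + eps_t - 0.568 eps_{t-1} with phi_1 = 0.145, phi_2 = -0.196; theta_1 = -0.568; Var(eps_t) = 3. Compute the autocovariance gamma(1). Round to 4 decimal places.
\gamma(1) = -0.9699

Multiply the model equation by X_{t-k} and take expectations. With theta_0 = psi_0 = 1 and psi_j the MA(infinity) weights, this gives
  gamma(k) - sum_i phi_i gamma(k-i) = c_k,
  c_k = sigma^2 * sum_{j=k..q} theta_j psi_{j-k}   (c_k = 0 for k > q),
using gamma(-m) = gamma(m).
psi-weights needed (psi_j = theta_j + sum_i phi_i psi_{j-i}):
  psi_1 = theta_1 + phi_1 = -0.568 + (0.145) = -0.423
Right-hand sides:
  c_0 = sigma^2 (1 + theta_1 psi_1) = 3 * (1 + (-0.568)(-0.423)) = 3 * 1.240264 = 3.720792
  c_1 = sigma^2 theta_1 = 3 * (-0.568) = -1.704
  c_2 = 0
Equations for k = 0, 1, 2 (AR order 2, c_2 = 0):
  (E0) gamma(0) = phi_1 gamma(1) + phi_2 gamma(2) + c_0
  (E1) gamma(1) = phi_1 gamma(0) + phi_2 gamma(1) + c_1
  (E2) gamma(2) = phi_1 gamma(1) + phi_2 gamma(0)
From (E1): gamma(1) = A gamma(0) + B with
  A = phi_1 / (1 - phi_2) = 0.145 / 1.196 = 0.121237,   B = c_1 / (1 - phi_2) = -1.704 / 1.196 = -1.424749.
Insert (E2) into (E0): gamma(0) (1 - phi_2^2) = phi_1 (1 + phi_2) gamma(1) + c_0.
  phi_1 (1 + phi_2) = (0.145)(0.804) = 0.11658,   1 - phi_2^2 = 0.961584.
Replace gamma(1) by A gamma(0) + B and collect gamma(0):
  gamma(0) [0.961584 - (0.11658)(0.121237)] = (0.11658)(-1.424749) + 3.720792
  gamma(0) * 0.94745 = 3.554695
  gamma(0) = 3.554695 / 0.94745 = 3.751854.
  gamma(1) = A gamma(0) + B = (0.121237)(3.751854) + (-1.424749) = -0.969884.
Therefore gamma(1) = -0.9699 (to 4 decimal places).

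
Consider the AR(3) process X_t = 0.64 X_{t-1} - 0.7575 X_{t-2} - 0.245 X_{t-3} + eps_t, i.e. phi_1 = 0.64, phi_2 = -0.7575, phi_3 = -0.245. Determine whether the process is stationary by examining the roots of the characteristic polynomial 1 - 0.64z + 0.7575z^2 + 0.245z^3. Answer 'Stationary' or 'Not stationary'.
\text{Stationary}

The AR(p) characteristic polynomial is P(z) = 1 - 0.64z + 0.7575z^2 + 0.245z^3.
Stationarity requires all roots to lie outside the unit circle, i.e. |z| > 1 for every root.
Degree 3: look for a simple real root z0 first, then factor out (1 - z/z0) and solve the remaining quadratic.
Testing z0 = -4: P(-4) = 1 + (-0.64)(-4) + (0.7575)(-4)^2 + (0.245)(-4)^3
  = 1 + (2.56) + (12.12) + (-15.68) = 0.  So z_0 = -4 is a root, |z_0| = 4.
Divide out the factor (1 + 0.25 z) = (1 - z/z0) (since 1/z0 = -0.25):
  P(z) = (1 + 0.25 z)(1 + (-0.89) z + (0.98) z^2)
  [check: z-coef -0.89 - (-0.25) = -0.64; z^2-coef 0.98 - (-0.25)(-0.89) = 0.7575; z^3-coef -(-0.25)(0.98) = 0.245.]
Remaining roots from the quadratic factor 1 + (-0.89) z + (0.98) z^2:
  Set 1 + (-0.89) z + (0.98) z^2 = 0, i.e. a z^2 + b z + c = 0 with a = 0.98, b = -0.89, c = 1.
  Discriminant D = b^2 - 4ac = (-0.89)^2 - 4*(0.98)*1 = 0.7921 - (3.92) = -3.1279.
  D < 0, so the roots are the complex-conjugate pair z = (-b +/- i sqrt(-D)) / (2a) = 0.4541 +/- 0.9023i.
  For a conjugate pair |z|^2 = z * conj(z) = (product of roots) = c/a = 1/(0.98) = 1.020408, so |z| = sqrt(1.020408) = 1.0102 for both roots.
Moduli of all roots: 4.0000, 1.0102, 1.0102.
All moduli strictly greater than 1? Yes.
Verdict: Stationary.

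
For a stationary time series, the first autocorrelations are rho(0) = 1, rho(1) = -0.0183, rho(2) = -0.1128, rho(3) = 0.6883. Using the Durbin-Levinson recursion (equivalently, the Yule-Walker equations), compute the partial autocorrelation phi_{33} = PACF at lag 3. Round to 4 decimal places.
\phi_{33} = 0.6930

The PACF at lag k is phi_{kk}, the last component of the solution
to the Yule-Walker system G_k phi = r_k where
  (G_k)_{ij} = rho(|i - j|), (r_k)_i = rho(i), i,j = 1..k.
Equivalently, Durbin-Levinson gives phi_{kk} iteratively:
  phi_{11} = rho(1)
  phi_{kk} = [rho(k) - sum_{j=1..k-1} phi_{k-1,j} rho(k-j)]
            / [1 - sum_{j=1..k-1} phi_{k-1,j} rho(j)],
  phi_{k,j} = phi_{k-1,j} - phi_{kk} phi_{k-1,k-j},  j = 1..k-1.
Step k = 1:
  phi_11 = rho(1) = -0.0183.
Step k = 2:
  phi_22 = [rho(2) - phi_11 rho(1)] / [1 - phi_11 rho(1)] = [-0.1128 - (-0.0183)(-0.0183)] / [1 - (-0.0183)(-0.0183)]
         = -0.11313489 / 0.99966511 = -0.113173.
  Update: phi_21 = phi_11 - phi_22 phi_11 = -0.0183 - (-0.113173)(-0.0183) = -0.020371.
Step k = 3:
  phi_33 = [rho(3) - phi_21 rho(2) - phi_22 rho(1)] / [1 - phi_21 rho(1) - phi_22 rho(2)]
    numerator   = 0.6883 - (-0.020371)(-0.1128) - (-0.113173)(-0.0183) = 0.68393108
    denominator = 1 - (-0.020371)(-0.0183) - (-0.113173)(-0.1128) = 0.98686132
  phi_33 = 0.68393108 / 0.98686132 = 0.693.
Therefore phi_{33} = 0.6930.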